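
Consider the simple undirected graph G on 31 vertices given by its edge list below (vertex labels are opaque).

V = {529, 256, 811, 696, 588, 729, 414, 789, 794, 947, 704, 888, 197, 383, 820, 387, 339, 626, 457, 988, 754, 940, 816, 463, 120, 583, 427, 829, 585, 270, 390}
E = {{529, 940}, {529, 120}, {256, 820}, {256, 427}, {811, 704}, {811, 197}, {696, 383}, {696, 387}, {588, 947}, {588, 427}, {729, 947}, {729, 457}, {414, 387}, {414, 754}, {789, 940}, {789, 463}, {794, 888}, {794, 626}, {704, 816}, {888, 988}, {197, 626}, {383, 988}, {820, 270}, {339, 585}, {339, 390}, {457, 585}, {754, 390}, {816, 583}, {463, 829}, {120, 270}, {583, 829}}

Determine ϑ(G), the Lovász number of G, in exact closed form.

31*cos(pi/31)/(cos(pi/31) + 1)

Vertex 583 has 2 neighbors: 816, 829.
N(414) = {387, 754}, |N(414)| = 2.
deg(339) = 2; N(339) = {585, 390}.
Vertex 888 has 2 neighbors: 794, 988.
2-regular, N=31; connected 2-regular on 31 ⇒ C_{31}.
spec(A) ≈ [2.0, 1.959, 1.838, 1.642, 1.378, 1.058, 0.695, 0.303, -0.101, -0.501, -0.881, -1.224, -1.518, -1.749, -1.908, -1.99] (distinct, 3 d.p.).
λ_max=2, λ_min=-2*cos(pi/31); ϑ = −31·λ_min/(λ_max−λ_min) = 31*cos(pi/31)/(cos(pi/31) + 1).
ϑ(G) ≈ 15.46013499.
Lovász sandwich 15 ≤ 31*cos(pi/31)/(cos(pi/31) + 1) ≤ 16: both strict.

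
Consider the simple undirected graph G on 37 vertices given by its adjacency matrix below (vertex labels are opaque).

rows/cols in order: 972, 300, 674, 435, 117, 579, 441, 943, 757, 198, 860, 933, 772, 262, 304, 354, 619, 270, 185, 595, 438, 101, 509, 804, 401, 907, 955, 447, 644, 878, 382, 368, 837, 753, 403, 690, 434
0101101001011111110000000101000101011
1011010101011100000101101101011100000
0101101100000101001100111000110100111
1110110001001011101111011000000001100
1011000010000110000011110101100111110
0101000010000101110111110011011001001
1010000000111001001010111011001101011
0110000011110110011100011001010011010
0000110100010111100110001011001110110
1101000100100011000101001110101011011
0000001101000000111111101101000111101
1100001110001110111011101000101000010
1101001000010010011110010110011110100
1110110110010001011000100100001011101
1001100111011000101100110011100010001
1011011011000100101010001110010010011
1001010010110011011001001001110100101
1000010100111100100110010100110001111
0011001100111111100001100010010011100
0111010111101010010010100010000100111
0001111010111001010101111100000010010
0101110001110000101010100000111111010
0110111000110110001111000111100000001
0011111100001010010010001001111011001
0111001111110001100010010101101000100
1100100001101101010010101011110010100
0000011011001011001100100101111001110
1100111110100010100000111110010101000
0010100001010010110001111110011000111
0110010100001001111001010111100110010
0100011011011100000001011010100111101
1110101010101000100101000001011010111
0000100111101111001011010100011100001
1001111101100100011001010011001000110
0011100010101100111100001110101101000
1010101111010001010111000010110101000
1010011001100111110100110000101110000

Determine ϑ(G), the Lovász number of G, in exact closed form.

deg(403) = 18; N(403) = {674, 435, 117, 757, 860, 772, 262, 619, 270, 185, 595, 401, 907, 955, 644, 382, 368, 753}.
deg(579) = 18; N(579) = {300, 435, 757, 262, 354, 619, 270, 595, 438, 101, 509, 804, 955, 447, 878, 382, 753, 434}.
deg(972) = 18; N(972) = {300, 435, 117, 441, 198, 933, 772, 262, 304, 354, 619, 270, 907, 447, 368, 753, 690, 434}.
deg(441) = 18; N(441) = {972, 674, 860, 933, 772, 354, 185, 438, 509, 804, 401, 955, 447, 382, 368, 753, 690, 434}.
18-regular, N=37; strongly regular (37,18,8,9).
spec(A) ≈ [18.0, 2.5414, -3.5414] (distinct, 4 d.p.).
Lovász: ϑ = −37(-sqrt(37)/2 - 1/2)/(18+-(-sqrt(37)/2 - 1/2)) = sqrt(37).
ϑ(G) ≈ 6.082762530.

sqrt(37)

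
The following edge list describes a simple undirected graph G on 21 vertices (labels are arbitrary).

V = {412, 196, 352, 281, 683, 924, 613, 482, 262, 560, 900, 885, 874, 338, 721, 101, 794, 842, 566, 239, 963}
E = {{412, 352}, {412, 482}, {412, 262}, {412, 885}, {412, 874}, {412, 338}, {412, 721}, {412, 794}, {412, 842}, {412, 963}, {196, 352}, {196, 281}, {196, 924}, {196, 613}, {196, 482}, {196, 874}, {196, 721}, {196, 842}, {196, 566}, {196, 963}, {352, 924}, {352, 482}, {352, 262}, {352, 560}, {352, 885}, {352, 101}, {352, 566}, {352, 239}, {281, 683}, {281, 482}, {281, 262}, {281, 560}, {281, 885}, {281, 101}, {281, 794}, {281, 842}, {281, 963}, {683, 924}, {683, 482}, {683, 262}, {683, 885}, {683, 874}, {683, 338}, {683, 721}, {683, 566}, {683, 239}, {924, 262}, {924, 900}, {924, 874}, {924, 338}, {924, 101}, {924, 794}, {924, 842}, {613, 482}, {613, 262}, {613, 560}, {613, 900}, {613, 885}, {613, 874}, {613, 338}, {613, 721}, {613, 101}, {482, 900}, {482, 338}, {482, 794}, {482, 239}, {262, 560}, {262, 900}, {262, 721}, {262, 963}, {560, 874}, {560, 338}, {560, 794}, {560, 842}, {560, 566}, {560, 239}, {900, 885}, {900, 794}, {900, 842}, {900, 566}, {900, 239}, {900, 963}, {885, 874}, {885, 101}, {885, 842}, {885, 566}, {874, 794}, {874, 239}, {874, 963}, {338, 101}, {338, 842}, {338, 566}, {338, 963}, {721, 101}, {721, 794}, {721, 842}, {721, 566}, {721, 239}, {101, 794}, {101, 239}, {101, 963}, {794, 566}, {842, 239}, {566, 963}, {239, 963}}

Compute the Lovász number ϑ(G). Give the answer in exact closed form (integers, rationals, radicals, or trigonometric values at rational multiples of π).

6

N(262) = {412, 352, 281, 683, 924, 613, 560, 900, 721, 963}, |N(262)| = 10.
deg(352) = 10; N(352) = {412, 196, 924, 482, 262, 560, 885, 101, 566, 239}.
N(721) = {412, 196, 683, 613, 262, 101, 794, 842, 566, 239}, |N(721)| = 10.
Vertex 566 has 10 neighbors: 196, 352, 683, 560, 900, 885, 338, 721, 794, 963.
Every vertex has degree 10 (N=21); Kneser-type, 2-subsets of [7].
The 3 distinct eigenvalues: [10.0, 1.0, -4.0].
−21·(-4) / ((10)−(-4)) = 6 = ϑ(G).
= 6.00000… (decimal).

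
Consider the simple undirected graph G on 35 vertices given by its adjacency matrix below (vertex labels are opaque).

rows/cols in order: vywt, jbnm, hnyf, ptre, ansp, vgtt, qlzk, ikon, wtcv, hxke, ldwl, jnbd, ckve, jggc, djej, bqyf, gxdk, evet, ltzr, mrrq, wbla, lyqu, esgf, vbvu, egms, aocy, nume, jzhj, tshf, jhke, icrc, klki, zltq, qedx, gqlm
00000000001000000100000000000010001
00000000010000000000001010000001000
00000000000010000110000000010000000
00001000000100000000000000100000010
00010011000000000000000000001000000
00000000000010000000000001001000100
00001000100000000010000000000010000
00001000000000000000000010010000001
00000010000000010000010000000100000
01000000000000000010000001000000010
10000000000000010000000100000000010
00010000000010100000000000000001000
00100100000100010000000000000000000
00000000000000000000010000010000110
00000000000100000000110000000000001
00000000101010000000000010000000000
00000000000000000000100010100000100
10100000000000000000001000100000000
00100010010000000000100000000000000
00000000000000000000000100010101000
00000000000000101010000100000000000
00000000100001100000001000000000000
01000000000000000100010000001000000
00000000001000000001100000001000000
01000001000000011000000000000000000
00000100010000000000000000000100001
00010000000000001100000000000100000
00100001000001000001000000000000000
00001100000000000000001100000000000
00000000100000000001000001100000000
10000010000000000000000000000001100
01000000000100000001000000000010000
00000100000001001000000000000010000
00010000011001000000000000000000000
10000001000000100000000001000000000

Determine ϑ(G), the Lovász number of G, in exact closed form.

deg(ckve) = 4; N(ckve) = {hnyf, vgtt, jnbd, bqyf}.
N(ikon) = {ansp, egms, jzhj, gqlm}, |N(ikon)| = 4.
Vertex esgf has 4 neighbors: jbnm, evet, lyqu, tshf.
N(djej) = {jnbd, wbla, lyqu, gqlm}, |N(djej)| = 4.
Every vertex has degree 4 (N=35); Kneser K(7,3) on C(7,3)=35 vertices.
Distinct eigenvalues (to 3 d.p.): [4.0, 2.0, -1.0, -3.0].
With N=35: ϑ(G) = 35·(-1*(-3))/(4−(-3)) = 15.
≈ 15.000000000 (to 9 d.p.).

15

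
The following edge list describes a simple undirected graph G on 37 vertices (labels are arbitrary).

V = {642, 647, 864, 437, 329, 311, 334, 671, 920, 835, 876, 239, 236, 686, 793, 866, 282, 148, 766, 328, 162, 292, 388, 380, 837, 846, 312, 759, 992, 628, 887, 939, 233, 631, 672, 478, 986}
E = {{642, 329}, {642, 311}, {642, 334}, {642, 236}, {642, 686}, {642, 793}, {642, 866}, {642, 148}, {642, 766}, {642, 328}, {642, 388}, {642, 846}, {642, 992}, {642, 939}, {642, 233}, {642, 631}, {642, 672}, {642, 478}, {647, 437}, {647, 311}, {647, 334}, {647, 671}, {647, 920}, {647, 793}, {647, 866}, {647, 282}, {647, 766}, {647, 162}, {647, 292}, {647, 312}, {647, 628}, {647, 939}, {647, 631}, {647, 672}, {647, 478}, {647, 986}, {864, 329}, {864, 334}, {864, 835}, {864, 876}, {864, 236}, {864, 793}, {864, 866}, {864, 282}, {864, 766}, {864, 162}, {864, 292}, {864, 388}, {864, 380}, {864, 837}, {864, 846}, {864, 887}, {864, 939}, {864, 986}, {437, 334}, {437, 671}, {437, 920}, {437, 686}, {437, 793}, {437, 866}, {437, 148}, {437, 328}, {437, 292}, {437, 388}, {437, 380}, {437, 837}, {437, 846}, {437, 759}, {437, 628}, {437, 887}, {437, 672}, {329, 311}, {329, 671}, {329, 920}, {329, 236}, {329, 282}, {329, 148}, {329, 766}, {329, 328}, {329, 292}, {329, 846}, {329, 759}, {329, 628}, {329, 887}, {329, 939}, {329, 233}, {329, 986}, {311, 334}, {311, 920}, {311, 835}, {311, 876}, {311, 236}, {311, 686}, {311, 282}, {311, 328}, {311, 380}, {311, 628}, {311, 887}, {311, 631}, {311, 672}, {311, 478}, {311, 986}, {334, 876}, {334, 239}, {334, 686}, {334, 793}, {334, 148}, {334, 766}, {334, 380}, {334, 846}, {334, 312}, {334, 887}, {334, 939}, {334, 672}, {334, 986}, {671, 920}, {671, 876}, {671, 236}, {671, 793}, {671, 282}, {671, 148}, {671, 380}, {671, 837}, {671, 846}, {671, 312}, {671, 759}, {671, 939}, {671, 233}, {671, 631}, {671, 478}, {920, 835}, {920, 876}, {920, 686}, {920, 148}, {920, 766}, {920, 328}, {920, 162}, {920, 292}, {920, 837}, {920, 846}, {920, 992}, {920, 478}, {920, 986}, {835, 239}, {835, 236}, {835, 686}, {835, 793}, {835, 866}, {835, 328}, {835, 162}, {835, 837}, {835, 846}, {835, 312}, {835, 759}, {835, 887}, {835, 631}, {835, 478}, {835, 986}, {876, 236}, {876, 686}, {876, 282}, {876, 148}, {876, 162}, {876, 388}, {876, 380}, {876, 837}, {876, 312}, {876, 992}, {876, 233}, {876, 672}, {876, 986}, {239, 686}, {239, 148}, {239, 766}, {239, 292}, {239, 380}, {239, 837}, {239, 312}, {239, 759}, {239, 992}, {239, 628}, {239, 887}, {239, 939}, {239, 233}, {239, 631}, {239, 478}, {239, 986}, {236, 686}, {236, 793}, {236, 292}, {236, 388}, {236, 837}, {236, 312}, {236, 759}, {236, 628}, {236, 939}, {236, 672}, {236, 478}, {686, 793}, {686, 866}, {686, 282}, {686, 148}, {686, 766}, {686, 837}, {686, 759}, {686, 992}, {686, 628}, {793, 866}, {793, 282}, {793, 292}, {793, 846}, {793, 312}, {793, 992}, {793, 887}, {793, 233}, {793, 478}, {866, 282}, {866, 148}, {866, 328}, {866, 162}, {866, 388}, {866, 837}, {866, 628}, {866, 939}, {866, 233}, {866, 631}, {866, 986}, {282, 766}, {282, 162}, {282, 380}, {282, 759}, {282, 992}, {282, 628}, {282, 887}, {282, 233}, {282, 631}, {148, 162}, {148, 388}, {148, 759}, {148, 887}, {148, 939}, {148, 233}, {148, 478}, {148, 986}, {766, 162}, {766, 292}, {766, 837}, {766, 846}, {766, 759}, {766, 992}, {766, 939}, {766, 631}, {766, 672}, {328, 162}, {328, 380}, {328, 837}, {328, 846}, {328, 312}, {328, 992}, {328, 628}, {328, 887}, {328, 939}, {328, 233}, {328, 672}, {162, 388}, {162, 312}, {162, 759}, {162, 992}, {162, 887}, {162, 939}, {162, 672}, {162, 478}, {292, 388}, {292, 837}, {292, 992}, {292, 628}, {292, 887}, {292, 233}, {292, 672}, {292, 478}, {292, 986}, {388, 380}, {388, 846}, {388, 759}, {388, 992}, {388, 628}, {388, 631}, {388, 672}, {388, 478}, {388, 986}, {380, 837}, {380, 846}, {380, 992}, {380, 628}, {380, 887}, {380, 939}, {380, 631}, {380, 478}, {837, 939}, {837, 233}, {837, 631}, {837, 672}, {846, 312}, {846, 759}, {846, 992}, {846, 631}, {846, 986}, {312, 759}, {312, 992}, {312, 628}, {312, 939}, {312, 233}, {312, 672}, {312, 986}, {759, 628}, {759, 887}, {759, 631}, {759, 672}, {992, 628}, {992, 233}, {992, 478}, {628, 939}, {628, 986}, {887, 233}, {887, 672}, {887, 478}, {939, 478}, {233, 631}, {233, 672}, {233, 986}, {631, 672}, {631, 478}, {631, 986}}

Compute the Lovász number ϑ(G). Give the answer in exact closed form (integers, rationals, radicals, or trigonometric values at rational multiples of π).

deg(642) = 18; N(642) = {329, 311, 334, 236, 686, 793, 866, 148, 766, 328, 388, 846, 992, 939, 233, 631, 672, 478}.
deg(647) = 18; N(647) = {437, 311, 334, 671, 920, 793, 866, 282, 766, 162, 292, 312, 628, 939, 631, 672, 478, 986}.
Vertex 992 has 18 neighbors: 642, 920, 876, 239, 686, 793, 282, 766, 328, 162, 292, 388, 380, 846, 312, 628, 233, 478.
deg(628) = 18; N(628) = {647, 437, 329, 311, 239, 236, 686, 866, 282, 328, 292, 388, 380, 312, 759, 992, 939, 986}.
Every vertex has degree 18 (N=37); SR(37,18,8,9) — a Paley graph.
The 3 distinct eigenvalues: [18.0, 2.541, -3.541].
−37·(-sqrt(37)/2 - 1/2) / ((18)−(-sqrt(37)/2 - 1/2)) = sqrt(37) = ϑ(G).
= 6.08276253… (decimal).

sqrt(37)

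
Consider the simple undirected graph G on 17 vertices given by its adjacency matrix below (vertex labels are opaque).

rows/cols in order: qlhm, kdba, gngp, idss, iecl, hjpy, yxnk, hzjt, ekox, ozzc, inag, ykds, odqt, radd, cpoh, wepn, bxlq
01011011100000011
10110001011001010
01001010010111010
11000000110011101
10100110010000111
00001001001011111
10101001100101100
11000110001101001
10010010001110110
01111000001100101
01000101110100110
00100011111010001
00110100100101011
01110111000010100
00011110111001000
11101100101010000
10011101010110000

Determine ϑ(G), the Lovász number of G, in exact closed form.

N(bxlq) = {qlhm, idss, iecl, hjpy, hzjt, ozzc, ykds, odqt}, |N(bxlq)| = 8.
N(ekox) = {qlhm, idss, yxnk, inag, ykds, odqt, cpoh, wepn}, |N(ekox)| = 8.
Vertex yxnk has 8 neighbors: qlhm, gngp, iecl, hzjt, ekox, ykds, radd, cpoh.
Vertex cpoh has 8 neighbors: idss, iecl, hjpy, yxnk, ekox, ozzc, inag, radd.
G on 17 vertices is 8-regular; SR(17,8,3,4) — a Paley graph.
spec(A) ≈ [8.0, 1.561553, -2.561553] (distinct, 6 d.p.).
Lovász: ϑ = −17(-sqrt(17)/2 - 1/2)/(8+-(-sqrt(17)/2 - 1/2)) = sqrt(17).
Numerically 4.1231.

sqrt(17)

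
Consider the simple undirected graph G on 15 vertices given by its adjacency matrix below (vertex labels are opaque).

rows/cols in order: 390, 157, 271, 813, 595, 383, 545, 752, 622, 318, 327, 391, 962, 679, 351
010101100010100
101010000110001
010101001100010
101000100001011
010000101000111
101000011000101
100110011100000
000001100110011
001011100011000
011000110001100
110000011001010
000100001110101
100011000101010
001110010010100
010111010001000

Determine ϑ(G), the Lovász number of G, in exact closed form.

Vertex 390 has 6 neighbors: 157, 813, 383, 545, 327, 962.
Vertex 271 has 6 neighbors: 157, 813, 383, 622, 318, 679.
Vertex 813 has 6 neighbors: 390, 271, 545, 391, 679, 351.
Vertex 318 has 6 neighbors: 157, 271, 545, 752, 391, 962.
G on 15 vertices is 6-regular; Kneser-type, 2-subsets of [6].
A has 3 distinct eigenvalues ≈ [6.0, 1.0, -3.0].
−15·(-3) / ((6)−(-3)) = 5 = ϑ(G).
ϑ(G) ≈ 5.00000000.

5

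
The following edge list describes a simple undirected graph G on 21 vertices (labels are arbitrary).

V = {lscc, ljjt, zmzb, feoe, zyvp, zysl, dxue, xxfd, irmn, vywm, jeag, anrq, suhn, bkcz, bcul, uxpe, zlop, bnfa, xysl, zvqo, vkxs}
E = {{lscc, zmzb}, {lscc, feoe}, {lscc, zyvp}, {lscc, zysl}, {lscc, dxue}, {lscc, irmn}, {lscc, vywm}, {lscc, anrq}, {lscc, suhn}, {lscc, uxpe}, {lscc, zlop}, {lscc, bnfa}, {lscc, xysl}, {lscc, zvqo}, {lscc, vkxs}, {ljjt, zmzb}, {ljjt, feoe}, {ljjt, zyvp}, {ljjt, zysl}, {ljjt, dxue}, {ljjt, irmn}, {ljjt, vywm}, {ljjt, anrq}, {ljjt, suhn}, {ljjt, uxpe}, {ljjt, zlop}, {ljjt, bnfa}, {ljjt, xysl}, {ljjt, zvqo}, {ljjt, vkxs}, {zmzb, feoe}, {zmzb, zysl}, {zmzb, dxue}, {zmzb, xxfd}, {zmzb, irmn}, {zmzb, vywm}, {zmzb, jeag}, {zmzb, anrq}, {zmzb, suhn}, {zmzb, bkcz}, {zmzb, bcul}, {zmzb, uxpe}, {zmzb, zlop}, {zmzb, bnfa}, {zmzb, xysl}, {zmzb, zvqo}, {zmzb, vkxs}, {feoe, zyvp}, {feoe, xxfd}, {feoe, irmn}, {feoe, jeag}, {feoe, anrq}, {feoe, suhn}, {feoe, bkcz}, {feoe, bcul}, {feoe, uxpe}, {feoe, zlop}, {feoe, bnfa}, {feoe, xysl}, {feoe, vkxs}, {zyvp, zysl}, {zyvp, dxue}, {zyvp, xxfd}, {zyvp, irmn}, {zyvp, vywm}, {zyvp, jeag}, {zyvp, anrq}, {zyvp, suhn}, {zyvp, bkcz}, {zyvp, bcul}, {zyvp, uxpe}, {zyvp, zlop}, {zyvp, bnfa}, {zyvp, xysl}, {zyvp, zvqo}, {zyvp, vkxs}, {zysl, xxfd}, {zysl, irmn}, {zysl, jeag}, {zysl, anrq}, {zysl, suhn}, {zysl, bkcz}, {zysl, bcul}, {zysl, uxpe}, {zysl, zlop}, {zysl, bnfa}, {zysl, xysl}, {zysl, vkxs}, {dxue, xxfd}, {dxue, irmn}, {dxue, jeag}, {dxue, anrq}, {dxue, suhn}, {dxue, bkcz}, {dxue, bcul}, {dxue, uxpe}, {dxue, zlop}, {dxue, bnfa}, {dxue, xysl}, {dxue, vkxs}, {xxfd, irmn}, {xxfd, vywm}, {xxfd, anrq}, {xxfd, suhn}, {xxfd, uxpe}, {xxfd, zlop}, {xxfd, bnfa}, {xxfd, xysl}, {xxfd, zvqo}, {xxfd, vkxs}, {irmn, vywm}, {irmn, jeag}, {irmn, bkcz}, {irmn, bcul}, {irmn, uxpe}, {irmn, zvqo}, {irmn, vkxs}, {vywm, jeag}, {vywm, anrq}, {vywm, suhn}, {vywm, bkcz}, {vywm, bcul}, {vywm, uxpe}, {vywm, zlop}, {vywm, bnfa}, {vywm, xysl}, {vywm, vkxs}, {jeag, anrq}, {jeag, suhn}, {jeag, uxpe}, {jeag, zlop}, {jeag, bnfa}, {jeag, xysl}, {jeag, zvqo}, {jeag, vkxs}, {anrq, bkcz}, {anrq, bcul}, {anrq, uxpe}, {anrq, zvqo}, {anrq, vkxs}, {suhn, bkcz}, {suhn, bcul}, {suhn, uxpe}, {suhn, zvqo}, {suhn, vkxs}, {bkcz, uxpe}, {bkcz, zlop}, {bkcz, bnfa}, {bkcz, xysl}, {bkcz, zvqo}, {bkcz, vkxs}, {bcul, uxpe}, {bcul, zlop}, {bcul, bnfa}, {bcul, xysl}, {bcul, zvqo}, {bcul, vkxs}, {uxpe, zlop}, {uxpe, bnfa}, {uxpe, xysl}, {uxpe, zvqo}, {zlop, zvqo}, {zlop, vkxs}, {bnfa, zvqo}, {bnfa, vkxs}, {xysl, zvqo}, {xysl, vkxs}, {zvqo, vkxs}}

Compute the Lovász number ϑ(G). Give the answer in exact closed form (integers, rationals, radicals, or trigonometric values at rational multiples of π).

6

N(feoe) = {lscc, ljjt, zmzb, zyvp, xxfd, irmn, jeag, anrq, suhn, bkcz, bcul, uxpe, zlop, bnfa, xysl, vkxs}, |N(feoe)| = 16.
deg(ljjt) = 15; N(ljjt) = {zmzb, feoe, zyvp, zysl, dxue, irmn, vywm, anrq, suhn, uxpe, zlop, bnfa, xysl, zvqo, vkxs}.
N(zmzb) = {lscc, ljjt, feoe, zysl, dxue, xxfd, irmn, vywm, jeag, anrq, suhn, bkcz, bcul, uxpe, zlop, bnfa, xysl, zvqo, vkxs}, |N(zmzb)| = 19.
Vertex zyvp has 19 neighbors: lscc, ljjt, feoe, zysl, dxue, xxfd, irmn, vywm, jeag, anrq, suhn, bkcz, bcul, uxpe, zlop, bnfa, xysl, zvqo, vkxs.
Complete 5-partite, parts [6, 6, 5, 2, 2]: perfect, ϑ = α = 6.
Numerically 6.00000.
Lovász sandwich 6 ≤ 6 ≤ 6: collapsed.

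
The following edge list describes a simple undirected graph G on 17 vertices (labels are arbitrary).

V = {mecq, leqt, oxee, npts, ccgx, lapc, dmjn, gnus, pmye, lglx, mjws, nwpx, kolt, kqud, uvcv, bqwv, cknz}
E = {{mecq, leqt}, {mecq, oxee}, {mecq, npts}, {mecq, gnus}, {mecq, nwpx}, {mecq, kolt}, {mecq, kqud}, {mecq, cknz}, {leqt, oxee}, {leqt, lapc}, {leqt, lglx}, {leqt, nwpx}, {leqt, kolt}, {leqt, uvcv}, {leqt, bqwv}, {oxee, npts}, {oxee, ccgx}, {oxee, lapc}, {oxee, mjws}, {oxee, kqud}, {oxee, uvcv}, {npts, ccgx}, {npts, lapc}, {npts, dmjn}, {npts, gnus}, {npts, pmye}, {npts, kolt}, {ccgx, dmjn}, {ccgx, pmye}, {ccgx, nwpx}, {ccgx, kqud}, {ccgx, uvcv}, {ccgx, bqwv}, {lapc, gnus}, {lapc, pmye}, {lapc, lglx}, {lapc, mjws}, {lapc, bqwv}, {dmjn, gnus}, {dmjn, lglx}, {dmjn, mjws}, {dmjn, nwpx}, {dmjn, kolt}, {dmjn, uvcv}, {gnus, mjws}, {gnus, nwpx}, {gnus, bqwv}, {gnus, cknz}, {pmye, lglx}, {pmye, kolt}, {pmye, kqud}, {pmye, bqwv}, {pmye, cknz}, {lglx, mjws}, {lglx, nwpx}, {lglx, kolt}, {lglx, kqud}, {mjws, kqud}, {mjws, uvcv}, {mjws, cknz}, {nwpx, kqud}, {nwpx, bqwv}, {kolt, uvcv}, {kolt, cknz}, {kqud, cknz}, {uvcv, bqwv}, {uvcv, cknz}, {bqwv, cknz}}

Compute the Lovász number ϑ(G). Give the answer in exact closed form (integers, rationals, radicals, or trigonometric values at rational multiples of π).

sqrt(17)

deg(dmjn) = 8; N(dmjn) = {npts, ccgx, gnus, lglx, mjws, nwpx, kolt, uvcv}.
deg(nwpx) = 8; N(nwpx) = {mecq, leqt, ccgx, dmjn, gnus, lglx, kqud, bqwv}.
Vertex gnus has 8 neighbors: mecq, npts, lapc, dmjn, mjws, nwpx, bqwv, cknz.
deg(pmye) = 8; N(pmye) = {npts, ccgx, lapc, lglx, kolt, kqud, bqwv, cknz}.
Regular of degree 8 on 17 vertices: Paley(17): SR with (k,λ,μ)=(8,3,4).
Distinct eigenvalues (to 5 d.p.): [8.0, 1.56155, -2.56155].
−17·(-sqrt(17)/2 - 1/2) / ((8)−(-sqrt(17)/2 - 1/2)) = sqrt(17) = ϑ(G).
= 4.123105626… (decimal).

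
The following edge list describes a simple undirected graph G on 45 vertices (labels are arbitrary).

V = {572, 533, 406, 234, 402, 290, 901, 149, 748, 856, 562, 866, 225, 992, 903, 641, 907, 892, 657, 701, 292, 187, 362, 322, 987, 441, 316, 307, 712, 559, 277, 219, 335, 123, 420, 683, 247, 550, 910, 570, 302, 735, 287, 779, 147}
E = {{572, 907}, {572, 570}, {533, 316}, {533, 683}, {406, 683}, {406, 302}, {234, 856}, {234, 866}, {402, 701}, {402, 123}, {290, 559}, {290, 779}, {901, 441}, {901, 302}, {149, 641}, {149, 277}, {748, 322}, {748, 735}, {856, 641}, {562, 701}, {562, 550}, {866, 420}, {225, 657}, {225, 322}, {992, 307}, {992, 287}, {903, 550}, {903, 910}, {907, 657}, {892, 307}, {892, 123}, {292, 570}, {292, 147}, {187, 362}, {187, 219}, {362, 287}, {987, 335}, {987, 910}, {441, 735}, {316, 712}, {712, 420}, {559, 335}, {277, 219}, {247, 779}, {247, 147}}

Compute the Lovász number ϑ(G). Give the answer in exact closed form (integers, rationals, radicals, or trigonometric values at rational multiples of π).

45*cos(pi/45)/(cos(pi/45) + 1)

deg(856) = 2; N(856) = {234, 641}.
deg(420) = 2; N(420) = {866, 712}.
Vertex 748 has 2 neighbors: 322, 735.
Vertex 225 has 2 neighbors: 657, 322.
2-regular, N=45; the odd cycle C_{45}.
Distinct eigenvalues (to 5 d.p.): [2.0, 1.98054, 1.92252, 1.82709, 1.6961, 1.53209, 1.33826, 1.11839, 0.87674, 0.61803, 0.3473, 0.0698, -0.20906, -0.48384, -0.74921, -1.0, -1.23132, -1.43868, -1.61803, -1.7659, -1.87939, -1.9563, -1.99513].
−45·(-2*cos(pi/45)) / ((2)−(-2*cos(pi/45))) = 45*cos(pi/45)/(cos(pi/45) + 1) = ϑ(G).
ϑ(G) ≈ 22.472562147.
22 ≤ 45*cos(pi/45)/(cos(pi/45) + 1) ≤ 23: both strict.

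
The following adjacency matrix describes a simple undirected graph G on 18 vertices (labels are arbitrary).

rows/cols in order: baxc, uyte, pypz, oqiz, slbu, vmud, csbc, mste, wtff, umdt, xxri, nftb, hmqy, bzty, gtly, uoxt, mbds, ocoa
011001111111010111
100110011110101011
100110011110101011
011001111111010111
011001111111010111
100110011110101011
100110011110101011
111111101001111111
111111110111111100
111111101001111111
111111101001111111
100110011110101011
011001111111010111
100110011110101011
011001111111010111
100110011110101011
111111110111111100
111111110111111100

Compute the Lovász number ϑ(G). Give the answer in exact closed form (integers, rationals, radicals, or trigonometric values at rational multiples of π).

7

deg(csbc) = 11; N(csbc) = {baxc, oqiz, slbu, mste, wtff, umdt, xxri, hmqy, gtly, mbds, ocoa}.
deg(oqiz) = 13; N(oqiz) = {uyte, pypz, vmud, csbc, mste, wtff, umdt, xxri, nftb, bzty, uoxt, mbds, ocoa}.
Vertex wtff has 15 neighbors: baxc, uyte, pypz, oqiz, slbu, vmud, csbc, mste, umdt, xxri, nftb, hmqy, bzty, gtly, uoxt.
deg(baxc) = 13; N(baxc) = {uyte, pypz, vmud, csbc, mste, wtff, umdt, xxri, nftb, bzty, uoxt, mbds, ocoa}.
Complete multipartite on [7, 5, 3, 3]: sandwich collapses at ϑ=7.
≈ 7.0000000 (to 7 d.p.).
Lovász sandwich 7 ≤ 7 ≤ 7: collapsed.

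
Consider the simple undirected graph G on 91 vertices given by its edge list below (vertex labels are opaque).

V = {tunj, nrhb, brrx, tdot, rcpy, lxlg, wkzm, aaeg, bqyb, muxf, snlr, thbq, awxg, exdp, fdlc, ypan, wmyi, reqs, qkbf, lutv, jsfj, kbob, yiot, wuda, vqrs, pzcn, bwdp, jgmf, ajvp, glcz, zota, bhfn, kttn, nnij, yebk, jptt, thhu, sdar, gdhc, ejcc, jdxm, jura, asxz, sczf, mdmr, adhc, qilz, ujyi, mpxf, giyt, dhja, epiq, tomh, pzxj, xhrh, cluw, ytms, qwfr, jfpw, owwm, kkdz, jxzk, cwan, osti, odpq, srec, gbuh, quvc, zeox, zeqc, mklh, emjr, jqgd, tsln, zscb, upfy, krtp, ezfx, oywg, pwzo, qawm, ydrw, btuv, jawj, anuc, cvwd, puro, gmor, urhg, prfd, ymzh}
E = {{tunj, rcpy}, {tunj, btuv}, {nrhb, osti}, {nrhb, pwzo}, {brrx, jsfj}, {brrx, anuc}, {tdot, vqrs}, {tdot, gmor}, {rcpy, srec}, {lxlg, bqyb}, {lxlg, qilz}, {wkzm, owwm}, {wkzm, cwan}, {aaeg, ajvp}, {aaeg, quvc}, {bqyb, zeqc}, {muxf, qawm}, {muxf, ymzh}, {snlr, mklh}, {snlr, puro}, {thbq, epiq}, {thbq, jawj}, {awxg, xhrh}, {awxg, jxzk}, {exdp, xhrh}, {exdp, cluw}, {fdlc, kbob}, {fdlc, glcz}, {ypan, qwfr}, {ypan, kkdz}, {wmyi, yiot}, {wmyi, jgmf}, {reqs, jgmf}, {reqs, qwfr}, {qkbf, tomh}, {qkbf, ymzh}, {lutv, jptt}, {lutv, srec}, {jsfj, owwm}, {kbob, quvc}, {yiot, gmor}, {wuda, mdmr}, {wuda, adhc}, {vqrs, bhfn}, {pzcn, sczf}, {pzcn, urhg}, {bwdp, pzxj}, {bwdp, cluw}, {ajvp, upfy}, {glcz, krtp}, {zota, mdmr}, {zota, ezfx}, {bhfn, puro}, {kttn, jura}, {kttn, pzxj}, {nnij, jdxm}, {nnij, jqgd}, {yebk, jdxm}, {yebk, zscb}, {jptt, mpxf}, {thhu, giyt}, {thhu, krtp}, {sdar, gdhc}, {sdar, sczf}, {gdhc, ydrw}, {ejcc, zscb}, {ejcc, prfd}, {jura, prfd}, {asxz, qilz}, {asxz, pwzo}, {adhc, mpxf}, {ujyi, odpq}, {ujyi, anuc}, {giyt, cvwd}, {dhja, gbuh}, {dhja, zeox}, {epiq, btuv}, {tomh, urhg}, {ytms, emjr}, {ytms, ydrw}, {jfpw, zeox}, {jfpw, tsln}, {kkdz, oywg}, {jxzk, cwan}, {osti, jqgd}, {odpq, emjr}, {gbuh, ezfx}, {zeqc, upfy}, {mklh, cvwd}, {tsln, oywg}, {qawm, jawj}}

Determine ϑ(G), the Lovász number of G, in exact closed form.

91*cos(pi/91)/(cos(pi/91) + 1)

N(kttn) = {jura, pzxj}, |N(kttn)| = 2.
deg(puro) = 2; N(puro) = {snlr, bhfn}.
Vertex lxlg has 2 neighbors: bqyb, qilz.
N(glcz) = {fdlc, krtp}, |N(glcz)| = 2.
Regular of degree 2 on 91 vertices: this is C_{91}, the 91-cycle.
The 46 distinct eigenvalues: [2.0, 1.9952, 1.981, 1.9572, 1.9242, 1.882, 1.8308, 1.7709, 1.7026, 1.6261, 1.5419, 1.4504, 1.3519, 1.247, 1.1361, 1.0199, 0.8987, 0.7733, 0.6442, 0.5121, 0.3775, 0.2411, 0.1035, -0.0345, -0.1724, -0.3095, -0.445, -0.5785, -0.7092, -0.8365, -0.9599, -1.0786, -1.1923, -1.3002, -1.402, -1.497, -1.585, -1.6653, -1.7378, -1.8019, -1.8575, -1.9042, -1.9419, -1.9703, -1.9893, -1.9988].
λ_max=2, λ_min=-2*cos(pi/91); ϑ = −91·λ_min/(λ_max−λ_min) = 91*cos(pi/91)/(cos(pi/91) + 1).
= 45.48644016… (decimal).
α=45, χ(Ḡ)=46; ϑ=91*cos(pi/91)/(cos(pi/91) + 1) lies between (both strict).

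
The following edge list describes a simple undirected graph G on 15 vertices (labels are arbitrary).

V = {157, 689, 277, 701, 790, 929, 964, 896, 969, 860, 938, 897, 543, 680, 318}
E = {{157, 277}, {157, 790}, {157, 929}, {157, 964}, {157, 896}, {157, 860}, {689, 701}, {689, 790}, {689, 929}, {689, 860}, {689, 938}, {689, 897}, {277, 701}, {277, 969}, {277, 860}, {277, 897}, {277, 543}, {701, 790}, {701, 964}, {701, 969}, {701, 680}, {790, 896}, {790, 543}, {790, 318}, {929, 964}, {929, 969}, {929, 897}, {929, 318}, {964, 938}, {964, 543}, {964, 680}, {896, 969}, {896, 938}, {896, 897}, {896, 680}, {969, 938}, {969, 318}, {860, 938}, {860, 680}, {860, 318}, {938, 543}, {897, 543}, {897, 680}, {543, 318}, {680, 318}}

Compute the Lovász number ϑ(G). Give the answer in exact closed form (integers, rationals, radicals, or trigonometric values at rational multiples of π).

Vertex 969 has 6 neighbors: 277, 701, 929, 896, 938, 318.
N(318) = {790, 929, 969, 860, 543, 680}, |N(318)| = 6.
Vertex 680 has 6 neighbors: 701, 964, 896, 860, 897, 318.
Vertex 860 has 6 neighbors: 157, 689, 277, 938, 680, 318.
Every vertex has degree 6 (N=15); Kneser K(6,2) on C(6,2)=15 vertices.
Distinct eigenvalues (to 5 d.p.): [6.0, 1.0, -3.0].
With N=15: ϑ(G) = 15·(-1*(-3))/(6−(-3)) = 5.
≈ 5.00000000 (to 8 d.p.).

5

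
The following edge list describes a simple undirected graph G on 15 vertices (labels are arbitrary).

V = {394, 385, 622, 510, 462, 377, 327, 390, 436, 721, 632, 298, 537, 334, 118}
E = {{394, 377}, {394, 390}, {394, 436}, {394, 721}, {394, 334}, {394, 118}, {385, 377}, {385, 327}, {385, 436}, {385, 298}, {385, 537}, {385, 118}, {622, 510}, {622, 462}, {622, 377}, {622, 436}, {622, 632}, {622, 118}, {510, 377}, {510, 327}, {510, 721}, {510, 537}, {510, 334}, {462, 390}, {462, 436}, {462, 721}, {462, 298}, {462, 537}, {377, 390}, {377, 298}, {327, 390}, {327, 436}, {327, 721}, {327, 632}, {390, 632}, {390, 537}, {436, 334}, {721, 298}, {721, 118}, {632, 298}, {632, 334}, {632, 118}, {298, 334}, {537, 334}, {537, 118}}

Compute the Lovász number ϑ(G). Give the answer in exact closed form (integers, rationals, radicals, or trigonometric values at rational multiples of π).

N(118) = {394, 385, 622, 721, 632, 537}, |N(118)| = 6.
Vertex 436 has 6 neighbors: 394, 385, 622, 462, 327, 334.
N(622) = {510, 462, 377, 436, 632, 118}, |N(622)| = 6.
N(632) = {622, 327, 390, 298, 334, 118}, |N(632)| = 6.
Every vertex has degree 6 (N=15); Kneser-type, 2-subsets of [6].
spec(A) ≈ [6.0, 1.0, -3.0] (distinct, 4 d.p.).
ϑ = −N·λ_min/(λ_max−λ_min) = −15·(-3)/(6−(-3)) = 5.
ϑ(G) ≈ 5.000000000.

5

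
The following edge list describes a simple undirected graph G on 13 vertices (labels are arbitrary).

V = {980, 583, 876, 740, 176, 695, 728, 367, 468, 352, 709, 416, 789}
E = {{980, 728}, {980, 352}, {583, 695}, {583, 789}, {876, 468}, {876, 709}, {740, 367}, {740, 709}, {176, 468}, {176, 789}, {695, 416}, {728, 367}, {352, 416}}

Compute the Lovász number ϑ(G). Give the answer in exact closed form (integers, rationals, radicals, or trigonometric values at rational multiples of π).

deg(176) = 2; N(176) = {468, 789}.
N(583) = {695, 789}, |N(583)| = 2.
N(709) = {876, 740}, |N(709)| = 2.
Vertex 367 has 2 neighbors: 740, 728.
deg(v) = 2 for all v (|V|=13); this is C_{13}, the 13-cycle.
spec(A) ≈ [2.0, 1.77091, 1.13613, 0.24107, -0.70921, -1.49702, -1.94188] (distinct, 5 d.p.).
λ_max=2, λ_min=-2*cos(pi/13); ϑ = −13·λ_min/(λ_max−λ_min) = 13*cos(pi/13)/(cos(pi/13) + 1).
ϑ(G) ≈ 6.404169.
6 ≤ 13*cos(pi/13)/(cos(pi/13) + 1) ≤ 7: both strict.

13*cos(pi/13)/(cos(pi/13) + 1)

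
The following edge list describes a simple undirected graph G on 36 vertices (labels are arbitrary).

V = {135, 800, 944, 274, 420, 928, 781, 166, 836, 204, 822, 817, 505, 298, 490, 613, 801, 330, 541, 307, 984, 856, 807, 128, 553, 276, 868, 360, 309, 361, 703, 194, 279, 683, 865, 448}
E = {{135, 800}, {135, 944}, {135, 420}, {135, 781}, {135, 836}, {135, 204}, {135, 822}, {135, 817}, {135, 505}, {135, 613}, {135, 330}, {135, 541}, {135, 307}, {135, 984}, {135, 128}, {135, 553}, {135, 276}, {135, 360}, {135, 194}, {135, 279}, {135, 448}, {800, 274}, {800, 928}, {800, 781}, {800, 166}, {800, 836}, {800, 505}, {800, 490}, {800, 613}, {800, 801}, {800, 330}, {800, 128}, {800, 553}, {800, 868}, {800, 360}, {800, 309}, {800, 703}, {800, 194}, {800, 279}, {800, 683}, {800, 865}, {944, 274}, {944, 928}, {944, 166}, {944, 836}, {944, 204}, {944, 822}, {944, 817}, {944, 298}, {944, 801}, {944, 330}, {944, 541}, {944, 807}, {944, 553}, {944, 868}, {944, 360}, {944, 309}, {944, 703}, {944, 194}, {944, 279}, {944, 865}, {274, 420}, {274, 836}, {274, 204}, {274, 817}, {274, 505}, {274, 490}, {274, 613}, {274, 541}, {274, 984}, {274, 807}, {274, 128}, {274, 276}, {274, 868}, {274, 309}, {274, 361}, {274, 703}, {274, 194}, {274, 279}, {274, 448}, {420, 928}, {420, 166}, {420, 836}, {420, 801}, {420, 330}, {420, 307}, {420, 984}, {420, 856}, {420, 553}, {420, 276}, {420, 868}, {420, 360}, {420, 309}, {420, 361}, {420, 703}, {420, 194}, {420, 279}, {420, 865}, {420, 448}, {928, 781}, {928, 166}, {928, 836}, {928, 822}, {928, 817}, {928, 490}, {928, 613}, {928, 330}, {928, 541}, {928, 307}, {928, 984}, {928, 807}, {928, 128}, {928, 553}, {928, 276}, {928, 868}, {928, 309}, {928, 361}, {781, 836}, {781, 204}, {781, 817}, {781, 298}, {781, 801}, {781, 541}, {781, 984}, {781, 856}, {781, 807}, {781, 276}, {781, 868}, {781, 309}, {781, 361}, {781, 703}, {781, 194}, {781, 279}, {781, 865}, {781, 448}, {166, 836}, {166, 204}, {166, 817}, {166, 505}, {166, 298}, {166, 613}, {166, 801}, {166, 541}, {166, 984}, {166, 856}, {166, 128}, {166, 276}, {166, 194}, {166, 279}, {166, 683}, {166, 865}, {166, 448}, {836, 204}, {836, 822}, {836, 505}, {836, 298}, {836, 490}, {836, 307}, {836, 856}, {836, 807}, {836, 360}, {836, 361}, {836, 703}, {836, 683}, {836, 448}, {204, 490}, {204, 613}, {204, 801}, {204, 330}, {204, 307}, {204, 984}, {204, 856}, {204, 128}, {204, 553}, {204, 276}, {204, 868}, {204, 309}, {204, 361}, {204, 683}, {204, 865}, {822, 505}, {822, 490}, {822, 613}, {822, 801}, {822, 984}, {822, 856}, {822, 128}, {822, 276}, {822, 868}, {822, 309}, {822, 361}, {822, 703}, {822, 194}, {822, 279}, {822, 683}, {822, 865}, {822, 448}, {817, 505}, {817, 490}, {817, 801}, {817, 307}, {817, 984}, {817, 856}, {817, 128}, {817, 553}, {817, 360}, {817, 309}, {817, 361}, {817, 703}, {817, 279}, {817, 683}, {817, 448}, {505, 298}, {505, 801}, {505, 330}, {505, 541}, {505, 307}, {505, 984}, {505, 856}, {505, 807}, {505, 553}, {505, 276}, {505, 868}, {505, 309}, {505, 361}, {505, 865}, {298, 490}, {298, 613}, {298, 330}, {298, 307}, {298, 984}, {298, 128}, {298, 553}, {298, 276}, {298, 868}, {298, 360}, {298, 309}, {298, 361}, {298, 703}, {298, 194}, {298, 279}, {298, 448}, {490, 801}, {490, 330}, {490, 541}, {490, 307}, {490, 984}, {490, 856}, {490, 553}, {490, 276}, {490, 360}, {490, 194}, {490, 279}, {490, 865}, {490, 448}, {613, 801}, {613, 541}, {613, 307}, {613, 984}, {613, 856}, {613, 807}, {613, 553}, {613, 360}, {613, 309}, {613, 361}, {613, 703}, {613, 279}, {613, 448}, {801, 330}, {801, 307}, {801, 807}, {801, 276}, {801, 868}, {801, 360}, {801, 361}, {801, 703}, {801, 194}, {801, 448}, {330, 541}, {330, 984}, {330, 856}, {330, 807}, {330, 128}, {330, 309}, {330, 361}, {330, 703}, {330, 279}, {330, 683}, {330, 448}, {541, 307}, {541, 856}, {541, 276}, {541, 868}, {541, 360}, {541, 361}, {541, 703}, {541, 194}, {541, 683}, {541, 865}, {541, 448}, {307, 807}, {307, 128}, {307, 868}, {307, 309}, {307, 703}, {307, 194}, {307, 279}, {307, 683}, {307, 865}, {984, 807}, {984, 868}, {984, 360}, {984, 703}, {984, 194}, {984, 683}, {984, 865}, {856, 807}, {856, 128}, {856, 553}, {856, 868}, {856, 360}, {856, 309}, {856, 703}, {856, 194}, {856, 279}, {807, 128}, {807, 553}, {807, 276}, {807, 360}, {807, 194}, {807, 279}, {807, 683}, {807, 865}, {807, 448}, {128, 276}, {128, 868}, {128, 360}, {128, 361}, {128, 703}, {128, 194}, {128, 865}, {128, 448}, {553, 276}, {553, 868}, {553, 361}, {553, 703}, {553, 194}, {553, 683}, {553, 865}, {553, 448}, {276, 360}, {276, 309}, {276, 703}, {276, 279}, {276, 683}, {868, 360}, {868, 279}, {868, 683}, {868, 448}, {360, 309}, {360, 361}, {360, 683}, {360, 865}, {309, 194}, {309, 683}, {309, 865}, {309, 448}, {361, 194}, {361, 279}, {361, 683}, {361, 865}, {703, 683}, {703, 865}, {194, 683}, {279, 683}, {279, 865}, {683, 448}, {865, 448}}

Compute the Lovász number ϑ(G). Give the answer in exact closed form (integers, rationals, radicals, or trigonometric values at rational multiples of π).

N(836) = {135, 800, 944, 274, 420, 928, 781, 166, 204, 822, 505, 298, 490, 307, 856, 807, 360, 361, 703, 683, 448}, |N(836)| = 21.
deg(703) = 21; N(703) = {800, 944, 274, 420, 781, 836, 822, 817, 298, 613, 801, 330, 541, 307, 984, 856, 128, 553, 276, 683, 865}.
N(505) = {135, 800, 274, 166, 836, 822, 817, 298, 801, 330, 541, 307, 984, 856, 807, 553, 276, 868, 309, 361, 865}, |N(505)| = 21.
deg(307) = 21; N(307) = {135, 420, 928, 836, 204, 817, 505, 298, 490, 613, 801, 541, 807, 128, 868, 309, 703, 194, 279, 683, 865}.
G on 36 vertices is 21-regular; Kneser-type, 2-subsets of [9].
spec(A) ≈ [21.0, 1.0, -6.0] (distinct, 3 d.p.).
−36·(-6) / ((21)−(-6)) = 8 = ϑ(G).
= 8.00000000… (decimal).

8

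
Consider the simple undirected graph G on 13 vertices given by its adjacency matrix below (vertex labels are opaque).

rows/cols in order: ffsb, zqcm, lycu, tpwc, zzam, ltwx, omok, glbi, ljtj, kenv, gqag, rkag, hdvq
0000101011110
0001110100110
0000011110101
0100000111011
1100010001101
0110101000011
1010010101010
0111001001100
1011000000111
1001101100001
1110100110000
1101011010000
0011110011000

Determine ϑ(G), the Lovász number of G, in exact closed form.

Vertex tpwc has 6 neighbors: zqcm, glbi, ljtj, kenv, rkag, hdvq.
Vertex lycu has 6 neighbors: ltwx, omok, glbi, ljtj, gqag, hdvq.
deg(glbi) = 6; N(glbi) = {zqcm, lycu, tpwc, omok, kenv, gqag}.
Vertex ljtj has 6 neighbors: ffsb, lycu, tpwc, gqag, rkag, hdvq.
G on 13 vertices is 6-regular; strongly regular (13,6,2,3).
The 3 distinct eigenvalues: [6.0, 1.302776, -2.302776].
Lovász: ϑ = −13(-sqrt(13)/2 - 1/2)/(6+-(-sqrt(13)/2 - 1/2)) = sqrt(13).
= 3.60555128… (decimal).

sqrt(13)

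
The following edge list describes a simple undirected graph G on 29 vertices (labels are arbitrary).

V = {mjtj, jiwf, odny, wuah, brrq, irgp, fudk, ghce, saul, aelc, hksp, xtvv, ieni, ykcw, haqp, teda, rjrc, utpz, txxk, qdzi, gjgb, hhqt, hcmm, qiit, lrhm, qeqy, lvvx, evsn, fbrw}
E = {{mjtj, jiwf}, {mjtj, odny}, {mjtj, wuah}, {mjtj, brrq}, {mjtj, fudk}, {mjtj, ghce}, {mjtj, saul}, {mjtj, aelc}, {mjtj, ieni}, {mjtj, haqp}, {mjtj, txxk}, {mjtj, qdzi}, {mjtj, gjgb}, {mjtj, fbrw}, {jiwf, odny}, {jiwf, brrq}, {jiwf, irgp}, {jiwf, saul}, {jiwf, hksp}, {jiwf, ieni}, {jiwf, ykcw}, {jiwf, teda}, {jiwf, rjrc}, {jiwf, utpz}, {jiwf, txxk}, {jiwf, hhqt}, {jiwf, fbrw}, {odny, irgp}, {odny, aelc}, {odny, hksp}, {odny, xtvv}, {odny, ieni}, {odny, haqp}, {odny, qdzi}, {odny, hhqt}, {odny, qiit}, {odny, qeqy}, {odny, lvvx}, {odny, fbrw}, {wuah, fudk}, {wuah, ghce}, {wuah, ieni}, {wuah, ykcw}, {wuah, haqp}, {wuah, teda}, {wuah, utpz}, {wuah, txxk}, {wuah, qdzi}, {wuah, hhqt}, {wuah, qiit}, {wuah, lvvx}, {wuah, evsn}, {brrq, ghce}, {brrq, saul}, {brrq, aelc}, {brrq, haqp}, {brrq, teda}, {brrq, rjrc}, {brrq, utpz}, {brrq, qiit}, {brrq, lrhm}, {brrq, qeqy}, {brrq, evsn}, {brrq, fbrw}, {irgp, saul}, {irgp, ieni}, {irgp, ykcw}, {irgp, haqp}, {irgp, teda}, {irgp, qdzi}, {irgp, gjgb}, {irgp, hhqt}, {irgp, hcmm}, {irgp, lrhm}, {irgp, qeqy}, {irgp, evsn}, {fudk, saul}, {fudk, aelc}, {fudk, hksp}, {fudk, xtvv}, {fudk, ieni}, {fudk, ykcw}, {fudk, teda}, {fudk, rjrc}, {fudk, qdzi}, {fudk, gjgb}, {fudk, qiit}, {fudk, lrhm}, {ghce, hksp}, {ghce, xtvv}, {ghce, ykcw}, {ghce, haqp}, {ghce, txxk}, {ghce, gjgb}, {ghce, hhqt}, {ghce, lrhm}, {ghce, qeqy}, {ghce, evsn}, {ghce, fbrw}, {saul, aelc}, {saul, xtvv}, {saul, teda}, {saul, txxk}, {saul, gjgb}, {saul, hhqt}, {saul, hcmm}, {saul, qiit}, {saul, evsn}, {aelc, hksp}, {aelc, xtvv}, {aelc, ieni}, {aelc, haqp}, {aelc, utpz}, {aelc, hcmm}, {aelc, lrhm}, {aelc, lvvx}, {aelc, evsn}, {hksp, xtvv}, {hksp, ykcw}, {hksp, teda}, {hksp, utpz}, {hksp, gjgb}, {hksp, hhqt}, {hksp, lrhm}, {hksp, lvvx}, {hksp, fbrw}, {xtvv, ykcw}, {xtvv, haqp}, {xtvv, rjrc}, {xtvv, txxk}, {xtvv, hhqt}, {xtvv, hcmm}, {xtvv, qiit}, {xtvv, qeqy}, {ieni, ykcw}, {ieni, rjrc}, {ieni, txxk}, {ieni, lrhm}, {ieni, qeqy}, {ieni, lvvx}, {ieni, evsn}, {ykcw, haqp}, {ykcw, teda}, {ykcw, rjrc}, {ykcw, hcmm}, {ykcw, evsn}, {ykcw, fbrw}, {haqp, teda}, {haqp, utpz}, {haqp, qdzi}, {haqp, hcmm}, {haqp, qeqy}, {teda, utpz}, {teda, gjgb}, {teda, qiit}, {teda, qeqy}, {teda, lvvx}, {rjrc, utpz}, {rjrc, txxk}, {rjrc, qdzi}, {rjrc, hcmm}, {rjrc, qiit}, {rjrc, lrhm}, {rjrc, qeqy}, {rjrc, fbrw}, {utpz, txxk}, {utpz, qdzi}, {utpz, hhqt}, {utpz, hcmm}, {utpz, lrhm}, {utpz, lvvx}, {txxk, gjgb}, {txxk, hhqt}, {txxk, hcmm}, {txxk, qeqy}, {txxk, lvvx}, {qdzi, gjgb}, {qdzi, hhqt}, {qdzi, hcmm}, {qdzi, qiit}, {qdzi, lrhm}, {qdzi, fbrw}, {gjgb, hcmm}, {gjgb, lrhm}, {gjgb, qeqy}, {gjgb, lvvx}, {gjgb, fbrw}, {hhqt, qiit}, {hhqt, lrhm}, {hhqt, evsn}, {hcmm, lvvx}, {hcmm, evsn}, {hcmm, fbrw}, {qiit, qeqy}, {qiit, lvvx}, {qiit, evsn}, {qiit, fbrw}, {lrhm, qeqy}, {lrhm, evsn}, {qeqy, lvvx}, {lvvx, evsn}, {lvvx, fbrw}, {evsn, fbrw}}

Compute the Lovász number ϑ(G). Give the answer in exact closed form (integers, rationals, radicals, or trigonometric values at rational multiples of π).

deg(utpz) = 14; N(utpz) = {jiwf, wuah, brrq, aelc, hksp, haqp, teda, rjrc, txxk, qdzi, hhqt, hcmm, lrhm, lvvx}.
N(lvvx) = {odny, wuah, aelc, hksp, ieni, teda, utpz, txxk, gjgb, hcmm, qiit, qeqy, evsn, fbrw}, |N(lvvx)| = 14.
Vertex jiwf has 14 neighbors: mjtj, odny, brrq, irgp, saul, hksp, ieni, ykcw, teda, rjrc, utpz, txxk, hhqt, fbrw.
Vertex ieni has 14 neighbors: mjtj, jiwf, odny, wuah, irgp, fudk, aelc, ykcw, rjrc, txxk, lrhm, qeqy, lvvx, evsn.
Every vertex has degree 14 (N=29); strongly regular (29,14,6,7).
The 3 distinct eigenvalues: [14.0, 2.192582, -3.192582].
Lovász (edge-transitive): ϑ = −29·(-sqrt(29)/2 - 1/2)/((14)−(-sqrt(29)/2 - 1/2)) = sqrt(29).
Numerically 5.385165.

sqrt(29)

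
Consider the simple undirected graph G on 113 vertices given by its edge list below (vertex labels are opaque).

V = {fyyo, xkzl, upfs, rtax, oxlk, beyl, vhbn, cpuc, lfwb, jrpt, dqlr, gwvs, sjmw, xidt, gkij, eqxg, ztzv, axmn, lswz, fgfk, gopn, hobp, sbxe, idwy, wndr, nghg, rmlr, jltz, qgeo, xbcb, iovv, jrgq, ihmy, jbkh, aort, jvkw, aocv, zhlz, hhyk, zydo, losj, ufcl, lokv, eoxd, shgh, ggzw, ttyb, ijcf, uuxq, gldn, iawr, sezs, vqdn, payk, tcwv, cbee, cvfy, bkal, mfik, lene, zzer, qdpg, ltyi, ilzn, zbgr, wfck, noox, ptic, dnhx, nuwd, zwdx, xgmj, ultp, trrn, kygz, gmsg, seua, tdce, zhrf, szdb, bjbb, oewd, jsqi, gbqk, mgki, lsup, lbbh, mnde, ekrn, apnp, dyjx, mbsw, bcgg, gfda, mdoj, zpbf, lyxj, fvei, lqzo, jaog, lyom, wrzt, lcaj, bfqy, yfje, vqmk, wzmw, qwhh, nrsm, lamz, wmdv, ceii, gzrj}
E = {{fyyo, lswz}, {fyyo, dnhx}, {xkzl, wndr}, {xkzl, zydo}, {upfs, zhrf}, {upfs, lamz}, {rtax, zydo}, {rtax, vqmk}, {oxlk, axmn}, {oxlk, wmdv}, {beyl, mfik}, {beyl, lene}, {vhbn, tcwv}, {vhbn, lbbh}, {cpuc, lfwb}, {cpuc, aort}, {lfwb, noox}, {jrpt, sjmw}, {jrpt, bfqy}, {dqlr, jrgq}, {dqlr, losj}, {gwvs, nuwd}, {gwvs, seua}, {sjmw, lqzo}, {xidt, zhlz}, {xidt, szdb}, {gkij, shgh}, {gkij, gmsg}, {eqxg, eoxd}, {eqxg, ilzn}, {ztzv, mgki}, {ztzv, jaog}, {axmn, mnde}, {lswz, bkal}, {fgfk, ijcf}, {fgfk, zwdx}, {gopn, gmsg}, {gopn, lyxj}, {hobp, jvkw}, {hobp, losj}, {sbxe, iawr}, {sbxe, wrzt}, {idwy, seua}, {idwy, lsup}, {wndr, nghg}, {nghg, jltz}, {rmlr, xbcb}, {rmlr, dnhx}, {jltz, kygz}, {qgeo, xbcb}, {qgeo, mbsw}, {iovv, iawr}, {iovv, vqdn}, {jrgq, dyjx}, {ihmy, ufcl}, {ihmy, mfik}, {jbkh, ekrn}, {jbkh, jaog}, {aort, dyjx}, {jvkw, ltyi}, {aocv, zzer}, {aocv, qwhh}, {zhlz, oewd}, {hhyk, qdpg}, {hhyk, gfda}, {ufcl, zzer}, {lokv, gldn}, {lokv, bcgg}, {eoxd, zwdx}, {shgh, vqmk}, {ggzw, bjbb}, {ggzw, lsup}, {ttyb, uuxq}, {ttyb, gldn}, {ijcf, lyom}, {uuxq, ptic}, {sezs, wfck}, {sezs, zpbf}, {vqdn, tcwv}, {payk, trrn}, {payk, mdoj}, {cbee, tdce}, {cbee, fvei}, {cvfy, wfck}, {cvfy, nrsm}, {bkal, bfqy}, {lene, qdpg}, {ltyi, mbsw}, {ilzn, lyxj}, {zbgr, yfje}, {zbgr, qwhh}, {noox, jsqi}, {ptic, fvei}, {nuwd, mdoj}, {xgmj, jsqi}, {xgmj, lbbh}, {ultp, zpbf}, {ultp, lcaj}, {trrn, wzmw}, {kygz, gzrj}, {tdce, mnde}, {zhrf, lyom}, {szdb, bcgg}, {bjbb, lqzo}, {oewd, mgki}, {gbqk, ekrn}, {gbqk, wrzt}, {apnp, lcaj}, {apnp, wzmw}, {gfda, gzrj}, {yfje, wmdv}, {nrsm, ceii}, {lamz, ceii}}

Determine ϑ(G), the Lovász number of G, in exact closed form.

Vertex gwvs has 2 neighbors: nuwd, seua.
Vertex ufcl has 2 neighbors: ihmy, zzer.
Vertex upfs has 2 neighbors: zhrf, lamz.
Vertex jltz has 2 neighbors: nghg, kygz.
deg(v) = 2 for all v (|V|=113); the odd cycle C_{113}.
The 57 distinct eigenvalues: [2.0, 1.997, 1.988, 1.972, 1.951, 1.923, 1.89, 1.85, 1.805, 1.755, 1.699, 1.637, 1.571, 1.5, 1.424, 1.344, 1.259, 1.171, 1.079, 0.984, 0.886, 0.785, 0.681, 0.576, 0.468, 0.359, 0.25, 0.139, 0.028, -0.083, -0.194, -0.305, -0.414, -0.522, -0.629, -0.733, -0.835, -0.935, -1.032, -1.126, -1.216, -1.302, -1.384, -1.462, -1.536, -1.605, -1.669, -1.727, -1.781, -1.829, -1.871, -1.907, -1.938, -1.962, -1.981, -1.993, -1.999].
λ_max=2, λ_min=-2*cos(pi/113); ϑ = −113·λ_min/(λ_max−λ_min) = 113*cos(pi/113)/(cos(pi/113) + 1).
Numerically 56.489081.
56 ≤ 113*cos(pi/113)/(cos(pi/113) + 1) ≤ 57: both strict.

113*cos(pi/113)/(cos(pi/113) + 1)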